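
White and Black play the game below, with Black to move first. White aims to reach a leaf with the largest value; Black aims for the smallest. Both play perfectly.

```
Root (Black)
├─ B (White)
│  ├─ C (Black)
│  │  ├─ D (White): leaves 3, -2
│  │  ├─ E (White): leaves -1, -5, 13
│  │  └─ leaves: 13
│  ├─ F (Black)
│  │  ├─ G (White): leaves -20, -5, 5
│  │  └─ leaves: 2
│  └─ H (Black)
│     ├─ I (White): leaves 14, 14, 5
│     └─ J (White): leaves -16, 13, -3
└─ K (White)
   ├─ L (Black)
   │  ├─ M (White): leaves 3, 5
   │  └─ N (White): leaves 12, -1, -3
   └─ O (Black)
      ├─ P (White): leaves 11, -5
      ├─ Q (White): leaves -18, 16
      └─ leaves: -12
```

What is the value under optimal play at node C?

3

D: max(3, -2) = 3
E: max(-1, -5, 13) = 13
C: min(3, 13, 13) = 3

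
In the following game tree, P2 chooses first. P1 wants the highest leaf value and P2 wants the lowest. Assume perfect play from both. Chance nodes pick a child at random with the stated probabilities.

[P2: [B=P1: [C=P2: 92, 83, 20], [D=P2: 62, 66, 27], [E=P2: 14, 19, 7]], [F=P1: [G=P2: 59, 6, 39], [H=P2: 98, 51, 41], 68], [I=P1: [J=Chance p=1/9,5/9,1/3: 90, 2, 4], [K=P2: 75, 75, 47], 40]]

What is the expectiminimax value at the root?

27

C (P2): min(92, 83, 20) = 20
D (P2): min(62, 66, 27) = 27
E (P2): min(14, 19, 7) = 7
B (P1): max(20, 27, 7) = 27
G (P2): min(59, 6, 39) = 6
H (P2): min(98, 51, 41) = 41
F (P1): max(6, 41, 68) = 68
J (Chance): 1/9·90 + 5/9·2 + 1/3·4 = 12.44
K (P2): min(75, 75, 47) = 47
I (P1): max(12.44, 47, 40) = 47
Root (P2): min(27, 68, 47) = 27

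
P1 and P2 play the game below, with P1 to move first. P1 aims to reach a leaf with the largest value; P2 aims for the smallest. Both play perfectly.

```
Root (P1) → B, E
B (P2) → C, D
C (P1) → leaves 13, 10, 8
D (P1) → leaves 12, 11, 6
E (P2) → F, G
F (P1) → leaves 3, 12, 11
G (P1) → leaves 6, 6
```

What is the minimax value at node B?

12

C: max(13, 10, 8) = 13
D: max(12, 11, 6) = 12
B: min(13, 12) = 12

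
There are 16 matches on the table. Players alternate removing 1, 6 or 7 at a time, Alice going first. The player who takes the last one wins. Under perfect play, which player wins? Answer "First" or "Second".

Second

Compute winning (W) and losing (L) positions by backward induction:
i:   0  1  2  3  4  5  6  7  8  9 10 11 12 13 14 15 16
     L  W  L  W  L  W  W  W  W  W  W  W  L  W  L  W  L
Position 16 is L, so the second player wins.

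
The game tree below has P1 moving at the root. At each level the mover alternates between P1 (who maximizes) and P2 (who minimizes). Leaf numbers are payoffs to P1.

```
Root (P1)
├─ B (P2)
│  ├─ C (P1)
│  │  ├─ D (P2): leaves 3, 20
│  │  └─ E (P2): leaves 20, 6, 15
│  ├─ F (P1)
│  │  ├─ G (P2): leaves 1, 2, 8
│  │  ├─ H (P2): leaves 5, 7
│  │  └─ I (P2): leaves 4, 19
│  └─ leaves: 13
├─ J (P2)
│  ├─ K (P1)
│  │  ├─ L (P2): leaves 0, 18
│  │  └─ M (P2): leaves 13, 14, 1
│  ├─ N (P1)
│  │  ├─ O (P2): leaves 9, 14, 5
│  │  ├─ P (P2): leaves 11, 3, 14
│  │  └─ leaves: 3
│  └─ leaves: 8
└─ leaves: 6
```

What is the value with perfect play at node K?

L: min(0, 18) = 0
M: min(13, 14, 1) = 1
K: max(0, 1) = 1

1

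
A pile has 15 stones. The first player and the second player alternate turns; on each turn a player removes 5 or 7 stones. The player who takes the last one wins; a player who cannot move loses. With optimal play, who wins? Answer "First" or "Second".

Second

Mark each pile size as W (mover wins) or L (mover loses):
i:   0  1  2  3  4  5  6  7  8  9 10 11 12 13 14 15
     L  L  L  L  L  W  W  W  W  W  W  W  L  L  L  L
Position 15 is L, so the second player wins.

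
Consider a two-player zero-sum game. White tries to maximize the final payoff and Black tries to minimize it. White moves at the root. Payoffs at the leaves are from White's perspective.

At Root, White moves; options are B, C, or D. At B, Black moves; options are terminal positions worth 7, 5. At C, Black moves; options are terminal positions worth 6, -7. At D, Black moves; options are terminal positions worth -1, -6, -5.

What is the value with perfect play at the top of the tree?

5

B (Black): min(7, 5) = 5
C (Black): min(6, -7) = -7
D (Black): min(-1, -6, -5) = -6
Root (White): max(5, -7, -6) = 5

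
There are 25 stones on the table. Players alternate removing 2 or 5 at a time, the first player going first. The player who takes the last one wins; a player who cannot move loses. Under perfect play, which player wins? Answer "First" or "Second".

Mark each pile size as W (mover wins) or L (mover loses):
i:   0  1  2  3  4  5  6  7  8  9 10 11 12 13 14 15 16 17 18 19 20 21 22 23 24 25
     L  L  W  W  L  W  W  L  L  W  W  L  W  W  L  L  W  W  L  W  W  L  L  W  W  L
Position 25 is L, so the second player wins.

Second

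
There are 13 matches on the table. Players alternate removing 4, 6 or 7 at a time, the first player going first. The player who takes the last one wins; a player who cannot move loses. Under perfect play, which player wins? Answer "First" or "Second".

Compute winning (W) and losing (L) positions by backward induction:
i:   0  1  2  3  4  5  6  7  8  9 10 11 12 13
     L  L  L  L  W  W  W  W  W  W  W  L  L  L
Position 13 is L, so the second player wins.

Second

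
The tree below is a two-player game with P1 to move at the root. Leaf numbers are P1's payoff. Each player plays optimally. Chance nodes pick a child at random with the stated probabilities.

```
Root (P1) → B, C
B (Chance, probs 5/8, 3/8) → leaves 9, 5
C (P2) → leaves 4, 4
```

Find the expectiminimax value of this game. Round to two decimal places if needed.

B (Chance): 5/8·9 + 3/8·5 = 7.5
C (P2): min(4, 4) = 4
Root (P1): max(7.5, 4) = 7.5

7.5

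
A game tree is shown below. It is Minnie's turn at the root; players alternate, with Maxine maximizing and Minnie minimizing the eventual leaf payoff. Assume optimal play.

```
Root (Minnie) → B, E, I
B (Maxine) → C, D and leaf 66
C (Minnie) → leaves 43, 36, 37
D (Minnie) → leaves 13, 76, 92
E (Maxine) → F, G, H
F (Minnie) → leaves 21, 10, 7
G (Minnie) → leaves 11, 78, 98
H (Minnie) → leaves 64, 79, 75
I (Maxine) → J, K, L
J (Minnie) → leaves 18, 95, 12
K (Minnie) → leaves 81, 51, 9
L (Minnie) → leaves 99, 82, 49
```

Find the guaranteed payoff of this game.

C (Minnie): min(43, 36, 37) = 36
D (Minnie): min(13, 76, 92) = 13
B (Maxine): max(36, 13, 66) = 66
F (Minnie): min(21, 10, 7) = 7
G (Minnie): min(11, 78, 98) = 11
H (Minnie): min(64, 79, 75) = 64
E (Maxine): max(7, 11, 64) = 64
J (Minnie): min(18, 95, 12) = 12
K (Minnie): min(81, 51, 9) = 9
L (Minnie): min(99, 82, 49) = 49
I (Maxine): max(12, 9, 49) = 49
Root (Minnie): min(66, 64, 49) = 49

49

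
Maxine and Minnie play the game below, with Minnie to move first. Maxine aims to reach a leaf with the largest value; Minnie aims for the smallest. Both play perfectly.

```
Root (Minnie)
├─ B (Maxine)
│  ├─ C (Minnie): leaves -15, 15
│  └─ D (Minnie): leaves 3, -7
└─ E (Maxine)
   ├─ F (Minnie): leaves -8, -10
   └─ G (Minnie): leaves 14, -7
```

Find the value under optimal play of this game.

-7

C (Minnie): min(-15, 15) = -15
D (Minnie): min(3, -7) = -7
B (Maxine): max(-15, -7) = -7
F (Minnie): min(-8, -10) = -10
G (Minnie): min(14, -7) = -7
E (Maxine): max(-10, -7) = -7
Root (Minnie): min(-7, -7) = -7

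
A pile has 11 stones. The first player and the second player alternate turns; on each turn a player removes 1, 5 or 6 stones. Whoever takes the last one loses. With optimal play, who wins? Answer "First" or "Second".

First

Mark each pile size as W (mover wins) or L (mover loses):
i:   0  1  2  3  4  5  6  7  8  9 10 11
     W  L  W  L  W  L  W  W  W  W  W  W
Position 11 is W, so the first player wins.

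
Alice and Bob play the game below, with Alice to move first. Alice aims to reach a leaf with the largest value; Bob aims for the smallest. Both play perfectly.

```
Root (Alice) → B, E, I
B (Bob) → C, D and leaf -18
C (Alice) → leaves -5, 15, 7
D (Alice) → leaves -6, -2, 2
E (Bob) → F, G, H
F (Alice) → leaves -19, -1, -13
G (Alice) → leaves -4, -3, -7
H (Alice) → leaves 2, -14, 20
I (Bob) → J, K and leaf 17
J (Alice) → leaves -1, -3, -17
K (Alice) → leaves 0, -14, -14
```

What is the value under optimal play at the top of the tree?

C (Alice): max(-5, 15, 7) = 15
D (Alice): max(-6, -2, 2) = 2
B (Bob): min(15, 2, -18) = -18
F (Alice): max(-19, -1, -13) = -1
G (Alice): max(-4, -3, -7) = -3
H (Alice): max(2, -14, 20) = 20
E (Bob): min(-1, -3, 20) = -3
J (Alice): max(-1, -3, -17) = -1
K (Alice): max(0, -14, -14) = 0
I (Bob): min(-1, 0, 17) = -1
Root (Alice): max(-18, -3, -1) = -1

-1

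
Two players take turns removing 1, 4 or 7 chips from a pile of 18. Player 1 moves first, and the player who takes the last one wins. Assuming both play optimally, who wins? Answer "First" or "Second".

W/L table (W = player to move can force a win):
i:   0  1  2  3  4  5  6  7  8  9 10 11 12 13 14 15 16 17 18
     L  W  L  W  W  L  W  W  L  W  L  W  W  L  W  W  L  W  L
Position 18 is L, so the second player wins.

Second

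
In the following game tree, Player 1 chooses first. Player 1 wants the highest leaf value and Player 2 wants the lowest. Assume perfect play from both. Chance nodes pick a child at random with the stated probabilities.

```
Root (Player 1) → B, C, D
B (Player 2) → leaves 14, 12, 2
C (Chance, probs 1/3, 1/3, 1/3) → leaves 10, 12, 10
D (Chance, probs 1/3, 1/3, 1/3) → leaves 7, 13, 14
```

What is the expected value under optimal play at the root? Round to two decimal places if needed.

11.33

B (Player 2): min(14, 12, 2) = 2
C (Chance): 1/3·10 + 1/3·12 + 1/3·10 = 10.67
D (Chance): 1/3·7 + 1/3·13 + 1/3·14 = 11.33
Root (Player 1): max(2, 10.67, 11.33) = 11.33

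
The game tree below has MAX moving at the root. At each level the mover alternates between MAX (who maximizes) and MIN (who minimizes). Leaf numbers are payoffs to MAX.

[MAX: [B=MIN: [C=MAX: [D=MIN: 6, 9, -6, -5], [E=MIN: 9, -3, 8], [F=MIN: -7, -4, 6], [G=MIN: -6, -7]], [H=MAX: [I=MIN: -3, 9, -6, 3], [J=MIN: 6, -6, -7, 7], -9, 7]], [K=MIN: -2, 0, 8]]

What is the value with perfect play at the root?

-2

D (MIN): min(6, 9, -6, -5) = -6
E (MIN): min(9, -3, 8) = -3
F (MIN): min(-7, -4, 6) = -7
G (MIN): min(-6, -7) = -7
C (MAX): max(-6, -3, -7, -7) = -3
I (MIN): min(-3, 9, -6, 3) = -6
J (MIN): min(6, -6, -7, 7) = -7
H (MAX): max(-6, -7, -9, 7) = 7
B (MIN): min(-3, 7) = -3
K (MIN): min(-2, 0, 8) = -2
Root (MAX): max(-3, -2) = -2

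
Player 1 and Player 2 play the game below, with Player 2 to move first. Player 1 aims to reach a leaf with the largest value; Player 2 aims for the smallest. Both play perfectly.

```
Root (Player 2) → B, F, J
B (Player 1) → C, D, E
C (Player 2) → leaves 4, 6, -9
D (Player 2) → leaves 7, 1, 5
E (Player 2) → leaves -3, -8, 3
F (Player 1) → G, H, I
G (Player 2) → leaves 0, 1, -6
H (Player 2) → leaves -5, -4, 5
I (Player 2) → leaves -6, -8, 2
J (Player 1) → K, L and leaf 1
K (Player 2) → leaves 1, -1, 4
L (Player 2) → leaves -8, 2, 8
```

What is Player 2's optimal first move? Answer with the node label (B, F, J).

C (Player 2): min(4, 6, -9) = -9
D (Player 2): min(7, 1, 5) = 1
E (Player 2): min(-3, -8, 3) = -8
B (Player 1): max(-9, 1, -8) = 1
G (Player 2): min(0, 1, -6) = -6
H (Player 2): min(-5, -4, 5) = -5
I (Player 2): min(-6, -8, 2) = -8
F (Player 1): max(-6, -5, -8) = -5
K (Player 2): min(1, -1, 4) = -1
L (Player 2): min(-8, 2, 8) = -8
J (Player 1): max(-1, -8, 1) = 1
Root (Player 2): min(1, -5, 1) = -5
Player 2 picks the child with the lowest value: F (value -5).

F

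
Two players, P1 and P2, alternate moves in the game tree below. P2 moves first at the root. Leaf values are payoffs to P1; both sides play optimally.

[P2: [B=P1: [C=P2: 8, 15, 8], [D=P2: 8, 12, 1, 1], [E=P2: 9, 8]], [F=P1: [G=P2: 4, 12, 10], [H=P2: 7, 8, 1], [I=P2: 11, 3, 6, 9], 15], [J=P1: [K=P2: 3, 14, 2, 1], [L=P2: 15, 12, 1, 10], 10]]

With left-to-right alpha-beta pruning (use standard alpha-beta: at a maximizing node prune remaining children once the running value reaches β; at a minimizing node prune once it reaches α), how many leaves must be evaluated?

C [α=-∞,β=+∞]: v=8
D [α=8,β=+∞]: v=8 after child 1 ≤ α → α-cutoff, skip 3
E [α=8,β=+∞]: v=8
B [α=-∞,β=+∞]: v=8
G [α=-∞,β=8]: v=4
H [α=4,β=8]: v=1
I [α=4,β=8]: v=3 after child 2 ≤ α → α-cutoff, skip 2
F [α=-∞,β=8]: v=15
K [α=-∞,β=8]: v=1
L [α=1,β=8]: v=1 after child 3 ≤ α → α-cutoff, skip 1
J [α=-∞,β=8]: v=10
Root [α=-∞,β=+∞]: v=8
Leaves evaluated: 23 of 29.

23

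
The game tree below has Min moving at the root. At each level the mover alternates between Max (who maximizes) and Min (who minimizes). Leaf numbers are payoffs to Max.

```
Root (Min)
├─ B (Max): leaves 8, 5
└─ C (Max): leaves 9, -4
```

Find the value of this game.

8

B (Max): max(8, 5) = 8
C (Max): max(9, -4) = 9
Root (Min): min(8, 9) = 8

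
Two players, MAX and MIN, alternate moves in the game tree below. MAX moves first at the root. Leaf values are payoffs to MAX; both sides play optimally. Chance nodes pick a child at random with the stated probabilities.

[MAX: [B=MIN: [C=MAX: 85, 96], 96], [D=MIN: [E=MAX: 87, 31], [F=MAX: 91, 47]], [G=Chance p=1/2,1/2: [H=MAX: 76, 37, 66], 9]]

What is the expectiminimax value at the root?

96

C (MAX): max(85, 96) = 96
B (MIN): min(96, 96) = 96
E (MAX): max(87, 31) = 87
F (MAX): max(91, 47) = 91
D (MIN): min(87, 91) = 87
H (MAX): max(76, 37, 66) = 76
G (Chance): 1/2·76 + 1/2·9 = 42.5
Root (MAX): max(96, 87, 42.5) = 96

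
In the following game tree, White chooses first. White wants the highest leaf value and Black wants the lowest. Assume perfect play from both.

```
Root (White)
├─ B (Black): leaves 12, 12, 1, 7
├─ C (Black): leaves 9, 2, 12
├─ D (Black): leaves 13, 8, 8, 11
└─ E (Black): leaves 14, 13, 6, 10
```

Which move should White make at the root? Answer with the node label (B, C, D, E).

B (Black): min(12, 12, 1, 7) = 1
C (Black): min(9, 2, 12) = 2
D (Black): min(13, 8, 8, 11) = 8
E (Black): min(14, 13, 6, 10) = 6
Root (White): max(1, 2, 8, 6) = 8
White picks the child with the highest value: D (value 8).

D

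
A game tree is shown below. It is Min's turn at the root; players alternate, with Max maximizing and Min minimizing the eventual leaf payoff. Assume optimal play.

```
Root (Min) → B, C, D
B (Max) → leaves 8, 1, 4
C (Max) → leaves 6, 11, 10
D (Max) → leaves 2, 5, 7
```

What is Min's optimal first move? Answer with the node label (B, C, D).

B (Max): max(8, 1, 4) = 8
C (Max): max(6, 11, 10) = 11
D (Max): max(2, 5, 7) = 7
Root (Min): min(8, 11, 7) = 7
Min picks the child with the lowest value: D (value 7).

D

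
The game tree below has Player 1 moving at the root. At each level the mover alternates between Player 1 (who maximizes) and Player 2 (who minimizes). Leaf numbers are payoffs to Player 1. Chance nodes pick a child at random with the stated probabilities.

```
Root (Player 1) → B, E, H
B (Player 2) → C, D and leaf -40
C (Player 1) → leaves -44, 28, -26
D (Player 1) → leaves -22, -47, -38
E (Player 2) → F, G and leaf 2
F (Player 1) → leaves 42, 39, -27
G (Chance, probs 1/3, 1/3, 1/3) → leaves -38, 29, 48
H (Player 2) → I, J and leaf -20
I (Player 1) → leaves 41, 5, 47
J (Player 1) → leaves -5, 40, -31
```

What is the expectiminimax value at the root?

2

C (Player 1): max(-44, 28, -26) = 28
D (Player 1): max(-22, -47, -38) = -22
B (Player 2): min(28, -22, -40) = -40
F (Player 1): max(42, 39, -27) = 42
G (Chance): 1/3·-38 + 1/3·29 + 1/3·48 = 13
E (Player 2): min(42, 13, 2) = 2
I (Player 1): max(41, 5, 47) = 47
J (Player 1): max(-5, 40, -31) = 40
H (Player 2): min(47, 40, -20) = -20
Root (Player 1): max(-40, 2, -20) = 2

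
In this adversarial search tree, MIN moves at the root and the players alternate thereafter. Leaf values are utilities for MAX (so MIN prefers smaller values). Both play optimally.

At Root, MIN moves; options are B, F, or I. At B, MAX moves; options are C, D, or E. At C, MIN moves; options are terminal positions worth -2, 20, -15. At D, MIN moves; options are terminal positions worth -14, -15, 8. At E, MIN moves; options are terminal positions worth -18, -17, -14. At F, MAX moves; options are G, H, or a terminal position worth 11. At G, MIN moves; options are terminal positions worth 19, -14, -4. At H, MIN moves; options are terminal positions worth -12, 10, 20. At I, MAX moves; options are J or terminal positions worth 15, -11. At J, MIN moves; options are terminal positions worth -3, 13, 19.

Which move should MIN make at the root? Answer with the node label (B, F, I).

B

C (MIN): min(-2, 20, -15) = -15
D (MIN): min(-14, -15, 8) = -15
E (MIN): min(-18, -17, -14) = -18
B (MAX): max(-15, -15, -18) = -15
G (MIN): min(19, -14, -4) = -14
H (MIN): min(-12, 10, 20) = -12
F (MAX): max(-14, -12, 11) = 11
J (MIN): min(-3, 13, 19) = -3
I (MAX): max(-3, 15, -11) = 15
Root (MIN): min(-15, 11, 15) = -15
MIN picks the child with the lowest value: B (value -15).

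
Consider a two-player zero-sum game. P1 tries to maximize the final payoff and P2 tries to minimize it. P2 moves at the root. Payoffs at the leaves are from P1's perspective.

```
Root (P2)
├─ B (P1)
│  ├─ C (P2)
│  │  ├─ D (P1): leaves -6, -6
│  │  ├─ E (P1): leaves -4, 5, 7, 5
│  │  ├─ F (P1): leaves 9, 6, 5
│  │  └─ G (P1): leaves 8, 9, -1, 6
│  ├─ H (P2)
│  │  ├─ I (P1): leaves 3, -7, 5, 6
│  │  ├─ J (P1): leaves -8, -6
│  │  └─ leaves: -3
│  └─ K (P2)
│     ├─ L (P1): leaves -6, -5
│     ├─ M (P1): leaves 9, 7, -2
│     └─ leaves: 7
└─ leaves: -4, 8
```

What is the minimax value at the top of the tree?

D (P1): max(-6, -6) = -6
E (P1): max(-4, 5, 7, 5) = 7
F (P1): max(9, 6, 5) = 9
G (P1): max(8, 9, -1, 6) = 9
C (P2): min(-6, 7, 9, 9) = -6
I (P1): max(3, -7, 5, 6) = 6
J (P1): max(-8, -6) = -6
H (P2): min(6, -6, -3) = -6
L (P1): max(-6, -5) = -5
M (P1): max(9, 7, -2) = 9
K (P2): min(-5, 9, 7) = -5
B (P1): max(-6, -6, -5) = -5
Root (P2): min(-5, -4, 8) = -5

-5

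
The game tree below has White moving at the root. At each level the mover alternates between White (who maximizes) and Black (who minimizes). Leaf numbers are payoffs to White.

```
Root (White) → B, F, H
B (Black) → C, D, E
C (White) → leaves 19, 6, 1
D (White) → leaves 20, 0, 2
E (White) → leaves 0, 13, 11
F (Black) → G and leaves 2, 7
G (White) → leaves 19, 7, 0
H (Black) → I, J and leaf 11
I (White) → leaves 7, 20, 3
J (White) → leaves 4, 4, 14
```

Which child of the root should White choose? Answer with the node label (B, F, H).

B

C (White): max(19, 6, 1) = 19
D (White): max(20, 0, 2) = 20
E (White): max(0, 13, 11) = 13
B (Black): min(19, 20, 13) = 13
G (White): max(19, 7, 0) = 19
F (Black): min(19, 2, 7) = 2
I (White): max(7, 20, 3) = 20
J (White): max(4, 4, 14) = 14
H (Black): min(20, 14, 11) = 11
Root (White): max(13, 2, 11) = 13
White picks the child with the highest value: B (value 13).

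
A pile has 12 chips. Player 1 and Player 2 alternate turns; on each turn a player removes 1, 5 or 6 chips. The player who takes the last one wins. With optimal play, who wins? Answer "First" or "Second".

Positions where the player to move wins (W) vs loses (L):
i:   0  1  2  3  4  5  6  7  8  9 10 11 12
     L  W  L  W  L  W  W  W  W  W  W  L  W
Position 12 is W, so the first player wins.

First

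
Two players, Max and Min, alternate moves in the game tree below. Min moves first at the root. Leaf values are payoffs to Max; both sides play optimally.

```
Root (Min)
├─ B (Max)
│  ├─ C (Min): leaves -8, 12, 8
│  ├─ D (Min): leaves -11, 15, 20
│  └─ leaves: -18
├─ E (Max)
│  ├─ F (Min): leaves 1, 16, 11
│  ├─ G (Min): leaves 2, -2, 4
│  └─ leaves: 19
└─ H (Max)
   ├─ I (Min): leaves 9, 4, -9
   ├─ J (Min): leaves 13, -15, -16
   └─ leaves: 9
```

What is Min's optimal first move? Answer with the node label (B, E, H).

B

C (Min): min(-8, 12, 8) = -8
D (Min): min(-11, 15, 20) = -11
B (Max): max(-8, -11, -18) = -8
F (Min): min(1, 16, 11) = 1
G (Min): min(2, -2, 4) = -2
E (Max): max(1, -2, 19) = 19
I (Min): min(9, 4, -9) = -9
J (Min): min(13, -15, -16) = -16
H (Max): max(-9, -16, 9) = 9
Root (Min): min(-8, 19, 9) = -8
Min picks the child with the lowest value: B (value -8).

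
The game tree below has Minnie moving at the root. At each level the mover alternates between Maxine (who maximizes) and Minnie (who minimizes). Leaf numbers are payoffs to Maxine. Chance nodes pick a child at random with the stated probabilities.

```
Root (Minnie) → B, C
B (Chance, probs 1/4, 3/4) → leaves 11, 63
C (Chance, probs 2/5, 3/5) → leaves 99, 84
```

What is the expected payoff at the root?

50

B (Chance): 1/4·11 + 3/4·63 = 50
C (Chance): 2/5·99 + 3/5·84 = 90
Root (Minnie): min(50, 90) = 50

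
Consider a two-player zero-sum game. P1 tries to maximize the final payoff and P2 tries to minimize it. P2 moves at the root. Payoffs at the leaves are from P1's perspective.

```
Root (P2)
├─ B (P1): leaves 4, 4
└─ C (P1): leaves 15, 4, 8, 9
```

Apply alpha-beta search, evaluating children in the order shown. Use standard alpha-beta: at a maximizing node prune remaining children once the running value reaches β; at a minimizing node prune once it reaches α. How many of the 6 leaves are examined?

B [α=-∞,β=+∞]: v=4
C [α=-∞,β=4]: v=15 after child 1 ≥ β → β-cutoff, skip 3
Root [α=-∞,β=+∞]: v=4
Leaves evaluated: 3 of 6.

3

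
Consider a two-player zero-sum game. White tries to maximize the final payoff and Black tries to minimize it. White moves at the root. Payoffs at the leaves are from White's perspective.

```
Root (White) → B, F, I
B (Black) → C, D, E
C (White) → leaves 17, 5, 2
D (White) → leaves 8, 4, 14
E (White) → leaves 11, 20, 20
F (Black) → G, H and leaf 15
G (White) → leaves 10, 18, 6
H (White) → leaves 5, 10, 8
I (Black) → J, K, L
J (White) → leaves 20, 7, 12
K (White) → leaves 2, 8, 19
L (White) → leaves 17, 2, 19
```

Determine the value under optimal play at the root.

19

C (White): max(17, 5, 2) = 17
D (White): max(8, 4, 14) = 14
E (White): max(11, 20, 20) = 20
B (Black): min(17, 14, 20) = 14
G (White): max(10, 18, 6) = 18
H (White): max(5, 10, 8) = 10
F (Black): min(18, 10, 15) = 10
J (White): max(20, 7, 12) = 20
K (White): max(2, 8, 19) = 19
L (White): max(17, 2, 19) = 19
I (Black): min(20, 19, 19) = 19
Root (White): max(14, 10, 19) = 19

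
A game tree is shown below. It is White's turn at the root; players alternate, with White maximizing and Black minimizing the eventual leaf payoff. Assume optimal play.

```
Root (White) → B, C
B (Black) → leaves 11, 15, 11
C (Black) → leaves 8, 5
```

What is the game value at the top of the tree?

B (Black): min(11, 15, 11) = 11
C (Black): min(8, 5) = 5
Root (White): max(11, 5) = 11

11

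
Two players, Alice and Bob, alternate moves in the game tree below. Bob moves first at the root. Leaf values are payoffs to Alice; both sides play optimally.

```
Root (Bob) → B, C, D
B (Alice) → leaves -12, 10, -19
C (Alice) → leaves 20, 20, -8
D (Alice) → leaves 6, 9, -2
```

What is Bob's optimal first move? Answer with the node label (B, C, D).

D

B (Alice): max(-12, 10, -19) = 10
C (Alice): max(20, 20, -8) = 20
D (Alice): max(6, 9, -2) = 9
Root (Bob): min(10, 20, 9) = 9
Bob picks the child with the lowest value: D (value 9).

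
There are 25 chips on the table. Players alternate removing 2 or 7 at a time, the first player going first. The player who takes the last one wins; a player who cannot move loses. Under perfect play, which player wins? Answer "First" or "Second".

W/L table (W = player to move can force a win):
i:   0  1  2  3  4  5  6  7  8  9 10 11 12 13 14 15 16 17 18 19 20 21 22 23 24 25
     L  L  W  W  L  L  W  W  W  L  L  W  W  L  L  W  W  W  L  L  W  W  L  L  W  W
Position 25 is W, so the first player wins.

First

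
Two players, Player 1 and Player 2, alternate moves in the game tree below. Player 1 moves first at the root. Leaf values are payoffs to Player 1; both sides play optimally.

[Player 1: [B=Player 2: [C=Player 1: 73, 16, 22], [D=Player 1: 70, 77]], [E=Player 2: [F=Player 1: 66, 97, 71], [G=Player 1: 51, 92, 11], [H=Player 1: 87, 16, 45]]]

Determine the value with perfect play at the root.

C (Player 1): max(73, 16, 22) = 73
D (Player 1): max(70, 77) = 77
B (Player 2): min(73, 77) = 73
F (Player 1): max(66, 97, 71) = 97
G (Player 1): max(51, 92, 11) = 92
H (Player 1): max(87, 16, 45) = 87
E (Player 2): min(97, 92, 87) = 87
Root (Player 1): max(73, 87) = 87

87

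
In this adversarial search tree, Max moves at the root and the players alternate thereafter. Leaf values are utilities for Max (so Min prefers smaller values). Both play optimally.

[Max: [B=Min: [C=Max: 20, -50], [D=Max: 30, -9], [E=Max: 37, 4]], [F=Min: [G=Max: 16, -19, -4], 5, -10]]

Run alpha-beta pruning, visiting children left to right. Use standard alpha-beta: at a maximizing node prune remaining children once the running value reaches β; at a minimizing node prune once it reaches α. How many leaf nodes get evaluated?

C [α=-∞,β=+∞]: v=20
D [α=-∞,β=20]: v=30 after child 1 ≥ β → β-cutoff, skip 1
E [α=-∞,β=20]: v=37 after child 1 ≥ β → β-cutoff, skip 1
B [α=-∞,β=+∞]: v=20
G [α=20,β=+∞]: v=16
F [α=20,β=+∞]: v=16 after child 1 ≤ α → α-cutoff, skip 2
Root [α=-∞,β=+∞]: v=20
Leaves evaluated: 7 of 11.

7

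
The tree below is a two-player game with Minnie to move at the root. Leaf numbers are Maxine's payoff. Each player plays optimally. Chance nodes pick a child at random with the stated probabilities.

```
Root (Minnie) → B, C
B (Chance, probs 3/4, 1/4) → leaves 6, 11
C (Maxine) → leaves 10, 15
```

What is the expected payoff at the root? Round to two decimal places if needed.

7.25

B (Chance): 3/4·6 + 1/4·11 = 7.25
C (Maxine): max(10, 15) = 15
Root (Minnie): min(7.25, 15) = 7.25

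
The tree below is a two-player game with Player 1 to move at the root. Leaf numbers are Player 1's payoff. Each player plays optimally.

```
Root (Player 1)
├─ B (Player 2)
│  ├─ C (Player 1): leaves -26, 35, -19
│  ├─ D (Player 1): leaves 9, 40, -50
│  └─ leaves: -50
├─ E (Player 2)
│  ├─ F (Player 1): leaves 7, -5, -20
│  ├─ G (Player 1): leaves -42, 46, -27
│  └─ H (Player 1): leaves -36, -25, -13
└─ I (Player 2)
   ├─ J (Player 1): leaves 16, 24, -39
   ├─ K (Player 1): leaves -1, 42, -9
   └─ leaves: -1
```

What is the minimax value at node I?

J: max(16, 24, -39) = 24
K: max(-1, 42, -9) = 42
I: min(24, 42, -1) = -1

-1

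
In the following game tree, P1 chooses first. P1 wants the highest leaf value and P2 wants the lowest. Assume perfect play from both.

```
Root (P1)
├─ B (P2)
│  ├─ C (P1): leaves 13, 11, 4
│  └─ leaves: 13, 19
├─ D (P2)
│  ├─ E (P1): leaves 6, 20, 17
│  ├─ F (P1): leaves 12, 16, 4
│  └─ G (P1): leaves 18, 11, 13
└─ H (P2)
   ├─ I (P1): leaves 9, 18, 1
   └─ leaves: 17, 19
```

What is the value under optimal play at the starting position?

17

C (P1): max(13, 11, 4) = 13
B (P2): min(13, 13, 19) = 13
E (P1): max(6, 20, 17) = 20
F (P1): max(12, 16, 4) = 16
G (P1): max(18, 11, 13) = 18
D (P2): min(20, 16, 18) = 16
I (P1): max(9, 18, 1) = 18
H (P2): min(18, 17, 19) = 17
Root (P1): max(13, 16, 17) = 17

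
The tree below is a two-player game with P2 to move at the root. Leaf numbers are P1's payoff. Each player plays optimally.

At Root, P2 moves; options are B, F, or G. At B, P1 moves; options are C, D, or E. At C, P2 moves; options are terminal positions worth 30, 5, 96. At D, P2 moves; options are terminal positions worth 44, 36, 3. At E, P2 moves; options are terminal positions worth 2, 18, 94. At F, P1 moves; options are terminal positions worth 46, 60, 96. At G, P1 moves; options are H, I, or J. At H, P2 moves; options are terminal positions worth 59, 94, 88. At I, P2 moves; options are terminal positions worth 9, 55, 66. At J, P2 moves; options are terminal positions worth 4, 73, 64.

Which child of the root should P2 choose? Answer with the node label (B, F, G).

C (P2): min(30, 5, 96) = 5
D (P2): min(44, 36, 3) = 3
E (P2): min(2, 18, 94) = 2
B (P1): max(5, 3, 2) = 5
F (P1): max(46, 60, 96) = 96
H (P2): min(59, 94, 88) = 59
I (P2): min(9, 55, 66) = 9
J (P2): min(4, 73, 64) = 4
G (P1): max(59, 9, 4) = 59
Root (P2): min(5, 96, 59) = 5
P2 picks the child with the lowest value: B (value 5).

B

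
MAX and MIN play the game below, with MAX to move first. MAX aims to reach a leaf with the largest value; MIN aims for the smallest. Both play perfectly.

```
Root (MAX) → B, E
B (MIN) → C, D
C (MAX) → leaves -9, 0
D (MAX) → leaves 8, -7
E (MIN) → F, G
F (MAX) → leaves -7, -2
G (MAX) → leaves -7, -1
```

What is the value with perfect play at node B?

C: max(-9, 0) = 0
D: max(8, -7) = 8
B: min(0, 8) = 0

0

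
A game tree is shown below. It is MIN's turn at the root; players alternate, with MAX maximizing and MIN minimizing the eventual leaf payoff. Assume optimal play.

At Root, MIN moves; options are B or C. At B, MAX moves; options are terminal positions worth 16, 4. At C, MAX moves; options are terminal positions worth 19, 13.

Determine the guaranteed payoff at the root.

B (MAX): max(16, 4) = 16
C (MAX): max(19, 13) = 19
Root (MIN): min(16, 19) = 16

16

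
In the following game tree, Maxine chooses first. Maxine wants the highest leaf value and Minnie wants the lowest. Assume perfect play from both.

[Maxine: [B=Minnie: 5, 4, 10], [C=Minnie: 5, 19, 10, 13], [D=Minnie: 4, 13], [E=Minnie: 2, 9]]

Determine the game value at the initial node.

5

B (Minnie): min(5, 4, 10) = 4
C (Minnie): min(5, 19, 10, 13) = 5
D (Minnie): min(4, 13) = 4
E (Minnie): min(2, 9) = 2
Root (Maxine): max(4, 5, 4, 2) = 5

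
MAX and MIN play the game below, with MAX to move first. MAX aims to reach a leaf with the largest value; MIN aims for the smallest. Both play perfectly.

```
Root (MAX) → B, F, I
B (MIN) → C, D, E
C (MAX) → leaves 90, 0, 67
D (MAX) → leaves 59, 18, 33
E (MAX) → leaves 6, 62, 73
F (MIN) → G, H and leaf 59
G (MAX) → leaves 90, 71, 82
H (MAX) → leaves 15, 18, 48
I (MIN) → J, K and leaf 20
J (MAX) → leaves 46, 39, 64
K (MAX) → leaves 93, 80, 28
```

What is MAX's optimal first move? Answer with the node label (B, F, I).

C (MAX): max(90, 0, 67) = 90
D (MAX): max(59, 18, 33) = 59
E (MAX): max(6, 62, 73) = 73
B (MIN): min(90, 59, 73) = 59
G (MAX): max(90, 71, 82) = 90
H (MAX): max(15, 18, 48) = 48
F (MIN): min(90, 48, 59) = 48
J (MAX): max(46, 39, 64) = 64
K (MAX): max(93, 80, 28) = 93
I (MIN): min(64, 93, 20) = 20
Root (MAX): max(59, 48, 20) = 59
MAX picks the child with the highest value: B (value 59).

B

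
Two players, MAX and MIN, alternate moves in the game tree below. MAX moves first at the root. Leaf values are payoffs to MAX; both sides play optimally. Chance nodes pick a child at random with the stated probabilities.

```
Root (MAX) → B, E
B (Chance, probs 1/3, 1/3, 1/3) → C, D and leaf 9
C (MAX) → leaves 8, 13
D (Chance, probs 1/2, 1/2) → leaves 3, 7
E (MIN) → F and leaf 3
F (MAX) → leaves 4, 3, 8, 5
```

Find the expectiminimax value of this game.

C (MAX): max(8, 13) = 13
D (Chance): 1/2·3 + 1/2·7 = 5
B (Chance): 1/3·13 + 1/3·5 + 1/3·9 = 9
F (MAX): max(4, 3, 8, 5) = 8
E (MIN): min(8, 3) = 3
Root (MAX): max(9, 3) = 9

9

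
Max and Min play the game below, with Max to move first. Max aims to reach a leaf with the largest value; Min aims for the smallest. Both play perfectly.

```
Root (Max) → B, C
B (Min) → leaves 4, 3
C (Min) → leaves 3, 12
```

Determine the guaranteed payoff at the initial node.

B (Min): min(4, 3) = 3
C (Min): min(3, 12) = 3
Root (Max): max(3, 3) = 3

3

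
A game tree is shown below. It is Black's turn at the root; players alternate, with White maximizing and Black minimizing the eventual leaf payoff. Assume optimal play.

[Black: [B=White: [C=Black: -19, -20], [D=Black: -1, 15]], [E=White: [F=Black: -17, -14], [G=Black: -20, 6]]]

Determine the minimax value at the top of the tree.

-17

C (Black): min(-19, -20) = -20
D (Black): min(-1, 15) = -1
B (White): max(-20, -1) = -1
F (Black): min(-17, -14) = -17
G (Black): min(-20, 6) = -20
E (White): max(-17, -20) = -17
Root (Black): min(-1, -17) = -17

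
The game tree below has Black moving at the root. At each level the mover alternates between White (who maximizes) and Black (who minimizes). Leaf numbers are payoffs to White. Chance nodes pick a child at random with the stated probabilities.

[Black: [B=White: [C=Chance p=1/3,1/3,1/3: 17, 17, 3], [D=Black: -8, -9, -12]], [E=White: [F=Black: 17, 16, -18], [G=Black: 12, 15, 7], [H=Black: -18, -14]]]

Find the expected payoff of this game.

C (Chance): 1/3·17 + 1/3·17 + 1/3·3 = 12.33
D (Black): min(-8, -9, -12) = -12
B (White): max(12.33, -12) = 12.33
F (Black): min(17, 16, -18) = -18
G (Black): min(12, 15, 7) = 7
H (Black): min(-18, -14) = -18
E (White): max(-18, 7, -18) = 7
Root (Black): min(12.33, 7) = 7

7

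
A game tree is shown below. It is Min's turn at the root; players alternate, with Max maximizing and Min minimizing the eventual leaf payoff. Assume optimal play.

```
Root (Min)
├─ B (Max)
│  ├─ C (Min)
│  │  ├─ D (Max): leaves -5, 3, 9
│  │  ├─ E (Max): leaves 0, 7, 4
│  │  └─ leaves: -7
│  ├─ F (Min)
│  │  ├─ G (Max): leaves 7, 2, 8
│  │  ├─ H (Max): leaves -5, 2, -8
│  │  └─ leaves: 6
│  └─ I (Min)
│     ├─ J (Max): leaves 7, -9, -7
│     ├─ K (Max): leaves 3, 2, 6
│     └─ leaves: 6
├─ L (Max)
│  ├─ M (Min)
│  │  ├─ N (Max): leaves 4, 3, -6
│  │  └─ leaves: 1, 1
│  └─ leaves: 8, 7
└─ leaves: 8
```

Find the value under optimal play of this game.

6

D (Max): max(-5, 3, 9) = 9
E (Max): max(0, 7, 4) = 7
C (Min): min(9, 7, -7) = -7
G (Max): max(7, 2, 8) = 8
H (Max): max(-5, 2, -8) = 2
F (Min): min(8, 2, 6) = 2
J (Max): max(7, -9, -7) = 7
K (Max): max(3, 2, 6) = 6
I (Min): min(7, 6, 6) = 6
B (Max): max(-7, 2, 6) = 6
N (Max): max(4, 3, -6) = 4
M (Min): min(4, 1, 1) = 1
L (Max): max(1, 8, 7) = 8
Root (Min): min(6, 8, 8) = 6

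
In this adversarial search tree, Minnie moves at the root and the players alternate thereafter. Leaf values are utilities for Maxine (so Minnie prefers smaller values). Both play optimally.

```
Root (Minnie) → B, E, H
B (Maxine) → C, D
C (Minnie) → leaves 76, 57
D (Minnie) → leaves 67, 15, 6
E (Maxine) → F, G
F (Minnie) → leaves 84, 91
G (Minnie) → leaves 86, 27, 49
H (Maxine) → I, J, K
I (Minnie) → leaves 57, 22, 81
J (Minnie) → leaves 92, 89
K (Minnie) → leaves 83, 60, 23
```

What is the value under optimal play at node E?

84

F: min(84, 91) = 84
G: min(86, 27, 49) = 27
E: max(84, 27) = 84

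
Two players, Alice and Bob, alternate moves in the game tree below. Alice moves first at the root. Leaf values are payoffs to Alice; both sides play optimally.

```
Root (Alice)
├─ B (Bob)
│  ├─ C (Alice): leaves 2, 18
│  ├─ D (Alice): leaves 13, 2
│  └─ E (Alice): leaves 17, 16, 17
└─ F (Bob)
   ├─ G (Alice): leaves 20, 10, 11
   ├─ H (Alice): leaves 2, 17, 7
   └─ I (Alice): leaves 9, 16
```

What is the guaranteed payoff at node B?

C: max(2, 18) = 18
D: max(13, 2) = 13
E: max(17, 16, 17) = 17
B: min(18, 13, 17) = 13

13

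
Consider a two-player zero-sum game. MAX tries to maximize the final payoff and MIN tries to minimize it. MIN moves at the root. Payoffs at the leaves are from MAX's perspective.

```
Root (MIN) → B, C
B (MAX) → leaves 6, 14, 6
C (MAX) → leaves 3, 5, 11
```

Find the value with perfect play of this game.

11

B (MAX): max(6, 14, 6) = 14
C (MAX): max(3, 5, 11) = 11
Root (MIN): min(14, 11) = 11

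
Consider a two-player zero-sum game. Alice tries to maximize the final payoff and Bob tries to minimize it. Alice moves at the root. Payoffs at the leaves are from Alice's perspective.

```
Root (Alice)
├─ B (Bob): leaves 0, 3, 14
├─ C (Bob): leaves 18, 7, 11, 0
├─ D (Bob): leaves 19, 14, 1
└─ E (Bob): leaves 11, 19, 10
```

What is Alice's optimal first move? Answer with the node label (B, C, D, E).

E

B (Bob): min(0, 3, 14) = 0
C (Bob): min(18, 7, 11, 0) = 0
D (Bob): min(19, 14, 1) = 1
E (Bob): min(11, 19, 10) = 10
Root (Alice): max(0, 0, 1, 10) = 10
Alice picks the child with the highest value: E (value 10).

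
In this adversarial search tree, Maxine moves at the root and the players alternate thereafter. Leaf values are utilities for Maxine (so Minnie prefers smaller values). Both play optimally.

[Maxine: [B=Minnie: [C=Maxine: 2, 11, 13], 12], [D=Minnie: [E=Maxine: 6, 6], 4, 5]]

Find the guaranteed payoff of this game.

12

C (Maxine): max(2, 11, 13) = 13
B (Minnie): min(13, 12) = 12
E (Maxine): max(6, 6) = 6
D (Minnie): min(6, 4, 5) = 4
Root (Maxine): max(12, 4) = 12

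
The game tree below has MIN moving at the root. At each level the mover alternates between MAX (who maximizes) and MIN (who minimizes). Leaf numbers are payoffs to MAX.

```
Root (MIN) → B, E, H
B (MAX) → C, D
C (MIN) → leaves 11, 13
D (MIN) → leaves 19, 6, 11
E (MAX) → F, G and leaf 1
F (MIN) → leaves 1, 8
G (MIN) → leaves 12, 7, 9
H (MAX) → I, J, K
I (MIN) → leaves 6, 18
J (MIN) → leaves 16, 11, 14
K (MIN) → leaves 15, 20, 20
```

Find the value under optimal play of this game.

C (MIN): min(11, 13) = 11
D (MIN): min(19, 6, 11) = 6
B (MAX): max(11, 6) = 11
F (MIN): min(1, 8) = 1
G (MIN): min(12, 7, 9) = 7
E (MAX): max(1, 7, 1) = 7
I (MIN): min(6, 18) = 6
J (MIN): min(16, 11, 14) = 11
K (MIN): min(15, 20, 20) = 15
H (MAX): max(6, 11, 15) = 15
Root (MIN): min(11, 7, 15) = 7

7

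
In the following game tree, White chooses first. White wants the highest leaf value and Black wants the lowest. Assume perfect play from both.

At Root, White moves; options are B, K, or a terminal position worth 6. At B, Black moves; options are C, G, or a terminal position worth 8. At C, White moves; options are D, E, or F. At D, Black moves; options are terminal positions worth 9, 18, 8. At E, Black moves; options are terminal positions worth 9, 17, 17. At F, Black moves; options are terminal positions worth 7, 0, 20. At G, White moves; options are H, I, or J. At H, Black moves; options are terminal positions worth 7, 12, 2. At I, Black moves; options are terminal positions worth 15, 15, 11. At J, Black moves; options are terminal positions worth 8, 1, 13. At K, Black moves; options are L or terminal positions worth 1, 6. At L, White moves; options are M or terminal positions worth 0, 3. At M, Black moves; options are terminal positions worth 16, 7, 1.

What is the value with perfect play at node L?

3

M: min(16, 7, 1) = 1
L: max(1, 0, 3) = 3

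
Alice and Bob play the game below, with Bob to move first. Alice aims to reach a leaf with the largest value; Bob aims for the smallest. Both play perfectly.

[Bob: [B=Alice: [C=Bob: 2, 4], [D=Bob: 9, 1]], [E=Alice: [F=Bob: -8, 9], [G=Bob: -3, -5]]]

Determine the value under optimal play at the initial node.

-5

C (Bob): min(2, 4) = 2
D (Bob): min(9, 1) = 1
B (Alice): max(2, 1) = 2
F (Bob): min(-8, 9) = -8
G (Bob): min(-3, -5) = -5
E (Alice): max(-8, -5) = -5
Root (Bob): min(2, -5) = -5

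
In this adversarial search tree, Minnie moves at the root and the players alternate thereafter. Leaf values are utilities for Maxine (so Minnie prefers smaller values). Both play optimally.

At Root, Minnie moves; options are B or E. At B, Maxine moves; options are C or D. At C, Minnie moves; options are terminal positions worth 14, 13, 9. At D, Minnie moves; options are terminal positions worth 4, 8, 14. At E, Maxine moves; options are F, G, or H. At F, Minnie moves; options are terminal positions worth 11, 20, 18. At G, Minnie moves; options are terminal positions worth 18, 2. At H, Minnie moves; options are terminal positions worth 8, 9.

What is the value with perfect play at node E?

F: min(11, 20, 18) = 11
G: min(18, 2) = 2
H: min(8, 9) = 8
E: max(11, 2, 8) = 11

11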